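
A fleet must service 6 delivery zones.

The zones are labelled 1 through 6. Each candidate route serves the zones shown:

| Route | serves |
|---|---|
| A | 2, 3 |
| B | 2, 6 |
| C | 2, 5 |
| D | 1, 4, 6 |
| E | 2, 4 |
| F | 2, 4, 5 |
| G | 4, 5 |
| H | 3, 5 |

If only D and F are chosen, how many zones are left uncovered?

1

Union of D, F = {1, 2, 4, 5, 6}.
Not covered: 3 — 1 zone.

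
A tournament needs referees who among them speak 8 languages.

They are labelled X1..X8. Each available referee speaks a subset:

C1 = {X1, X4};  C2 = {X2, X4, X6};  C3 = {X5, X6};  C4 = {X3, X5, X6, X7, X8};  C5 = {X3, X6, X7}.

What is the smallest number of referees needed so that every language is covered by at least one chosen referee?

3

Take {C1, C2, C4}. Their union is {X1, X2, X3, X4, X5, X6, X7, X8}, which is all 8 languages.
Only C1 contains X1, so C1 is forced; the remaining 6 languages need at least 2 more referees (each remaining referee adds at most 5) — so at least 3 referees are needed, and 3 is optimal.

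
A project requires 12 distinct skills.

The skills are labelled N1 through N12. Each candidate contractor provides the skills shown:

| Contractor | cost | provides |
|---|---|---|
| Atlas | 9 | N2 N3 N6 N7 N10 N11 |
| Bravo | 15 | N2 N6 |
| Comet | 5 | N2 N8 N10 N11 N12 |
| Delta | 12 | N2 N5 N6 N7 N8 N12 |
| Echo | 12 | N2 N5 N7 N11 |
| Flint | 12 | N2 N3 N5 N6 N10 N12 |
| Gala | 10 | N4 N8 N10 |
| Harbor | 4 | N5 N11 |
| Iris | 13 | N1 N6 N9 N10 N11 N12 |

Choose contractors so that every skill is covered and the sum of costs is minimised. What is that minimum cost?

36

Atlas, Gala, Harbor, Iris together cover every skill (Atlas ∪ Gala ∪ Harbor ∪ Iris = {N1, N2, N3, N4, N5, N6, N7, N8, N9, N10, N11, N12}); total cost 9 + 10 + 4 + 13 = 36.
The greedy pick Comet, Atlas, Harbor, Iris, Gala costs 41; no covering selection beats 36.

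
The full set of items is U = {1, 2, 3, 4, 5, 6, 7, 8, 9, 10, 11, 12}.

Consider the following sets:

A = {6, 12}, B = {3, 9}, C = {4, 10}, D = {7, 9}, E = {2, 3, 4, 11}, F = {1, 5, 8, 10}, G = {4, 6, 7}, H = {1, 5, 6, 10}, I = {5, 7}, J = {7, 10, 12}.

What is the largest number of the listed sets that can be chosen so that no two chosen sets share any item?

A, D, E, F are pairwise disjoint (A={6,12}; D={7,9}; E={2,3,4,11}; F={1,5,8,10}).
Every remaining set overlaps one of these, and no 5 of the listed sets are pairwise disjoint, so 4 is the maximum.

4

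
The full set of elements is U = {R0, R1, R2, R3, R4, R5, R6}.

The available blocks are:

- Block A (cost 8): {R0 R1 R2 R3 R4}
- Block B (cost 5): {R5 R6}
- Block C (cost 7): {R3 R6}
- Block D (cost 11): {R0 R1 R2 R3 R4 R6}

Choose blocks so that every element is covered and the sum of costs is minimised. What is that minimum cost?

13

A, B together cover every element (A ∪ B = {R0, R1, R2, R3, R4, R5, R6}); total cost 8 + 5 = 13.
No covering selection has total cost below 13.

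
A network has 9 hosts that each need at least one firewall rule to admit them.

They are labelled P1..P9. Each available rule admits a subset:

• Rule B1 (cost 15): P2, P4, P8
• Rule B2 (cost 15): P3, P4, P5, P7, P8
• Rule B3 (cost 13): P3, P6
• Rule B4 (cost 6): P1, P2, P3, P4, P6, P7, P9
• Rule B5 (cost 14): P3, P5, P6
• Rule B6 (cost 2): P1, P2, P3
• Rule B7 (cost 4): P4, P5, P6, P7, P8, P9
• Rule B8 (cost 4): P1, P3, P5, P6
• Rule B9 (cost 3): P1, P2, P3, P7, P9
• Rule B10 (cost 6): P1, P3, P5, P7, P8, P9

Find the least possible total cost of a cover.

6

B6, B7 together cover every host (B6 ∪ B7 = {P1, P2, P3, P4, P5, P6, P7, P8, P9}); total cost 2 + 4 = 6.
The greedy pick B9, B7 costs 7; no covering selection beats 6.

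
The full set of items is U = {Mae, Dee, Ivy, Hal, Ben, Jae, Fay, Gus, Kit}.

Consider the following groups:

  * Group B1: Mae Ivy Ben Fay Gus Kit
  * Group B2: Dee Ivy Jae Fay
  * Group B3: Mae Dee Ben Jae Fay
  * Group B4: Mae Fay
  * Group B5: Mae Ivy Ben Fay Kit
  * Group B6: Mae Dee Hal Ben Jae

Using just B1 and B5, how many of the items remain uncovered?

Union of B1, B5 = {Mae, Ivy, Ben, Fay, Gus, Kit}.
Not covered: Dee, Hal, Jae — 3 items.

3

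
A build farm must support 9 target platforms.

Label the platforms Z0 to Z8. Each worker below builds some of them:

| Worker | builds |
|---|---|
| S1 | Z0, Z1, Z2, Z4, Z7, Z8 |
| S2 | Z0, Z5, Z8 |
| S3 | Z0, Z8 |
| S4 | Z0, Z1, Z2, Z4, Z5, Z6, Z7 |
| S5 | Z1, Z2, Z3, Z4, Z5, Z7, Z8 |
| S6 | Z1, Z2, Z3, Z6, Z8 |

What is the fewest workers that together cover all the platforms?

2

S4 and S5 together: S4 ∪ S5 = {Z0, Z1, Z2, Z3, Z4, Z5, Z6, Z7, Z8} — every platform is covered.
No single worker has all 9 platforms (the largest, S4, has 7), so 2 is optimal.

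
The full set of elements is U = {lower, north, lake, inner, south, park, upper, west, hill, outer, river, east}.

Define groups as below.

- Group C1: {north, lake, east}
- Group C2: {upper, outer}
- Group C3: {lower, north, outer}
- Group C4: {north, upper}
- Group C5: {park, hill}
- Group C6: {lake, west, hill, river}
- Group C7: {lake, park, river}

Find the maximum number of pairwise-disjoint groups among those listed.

C1, C2, C5 are pairwise disjoint (C1={north,lake,east}; C2={upper,outer}; C5={park,hill}).
Every remaining group overlaps one of these, and no 4 of the listed groups are pairwise disjoint, so 3 is the maximum.

3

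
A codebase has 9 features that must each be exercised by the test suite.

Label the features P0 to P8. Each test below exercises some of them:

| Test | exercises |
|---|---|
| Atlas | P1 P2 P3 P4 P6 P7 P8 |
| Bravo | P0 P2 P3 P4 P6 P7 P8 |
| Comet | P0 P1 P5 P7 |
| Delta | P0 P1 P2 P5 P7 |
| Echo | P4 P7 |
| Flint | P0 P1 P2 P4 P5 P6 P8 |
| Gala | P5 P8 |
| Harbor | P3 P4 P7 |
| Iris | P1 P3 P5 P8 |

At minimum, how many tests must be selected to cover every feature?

Take {Atlas, Flint}. Their union is {P0, P1, P2, P3, P4, P5, P6, P7, P8}, which is all 9 features.
No single test has all 9 features (the largest, Atlas, has 7), so 2 is optimal.

2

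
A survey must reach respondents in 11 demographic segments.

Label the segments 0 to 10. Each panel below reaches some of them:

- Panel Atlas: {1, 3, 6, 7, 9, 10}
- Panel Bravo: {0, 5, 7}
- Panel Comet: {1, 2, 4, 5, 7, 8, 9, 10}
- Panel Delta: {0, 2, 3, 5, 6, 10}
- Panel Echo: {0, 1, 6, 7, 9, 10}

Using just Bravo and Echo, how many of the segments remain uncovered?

4

Union of Bravo, Echo = {0, 1, 5, 6, 7, 9, 10}.
Not covered: 2, 3, 4, 8 — 4 segments.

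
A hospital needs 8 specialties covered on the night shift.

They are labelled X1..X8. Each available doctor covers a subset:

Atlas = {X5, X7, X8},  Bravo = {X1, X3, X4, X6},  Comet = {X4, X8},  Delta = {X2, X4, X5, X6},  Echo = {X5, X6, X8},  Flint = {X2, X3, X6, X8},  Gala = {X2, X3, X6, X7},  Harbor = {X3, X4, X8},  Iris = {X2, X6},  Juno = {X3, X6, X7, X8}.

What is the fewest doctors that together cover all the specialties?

3

Bravo and Echo and Gala together: Bravo ∪ Echo ∪ Gala = {X1, X2, X3, X4, X5, X6, X7, X8} — every specialty is covered.
Only Bravo contains X1, so Bravo is forced; the remaining 4 specialties need at least 2 more doctors (each remaining doctor adds at most 3) — so at least 3 doctors are needed, and 3 is optimal.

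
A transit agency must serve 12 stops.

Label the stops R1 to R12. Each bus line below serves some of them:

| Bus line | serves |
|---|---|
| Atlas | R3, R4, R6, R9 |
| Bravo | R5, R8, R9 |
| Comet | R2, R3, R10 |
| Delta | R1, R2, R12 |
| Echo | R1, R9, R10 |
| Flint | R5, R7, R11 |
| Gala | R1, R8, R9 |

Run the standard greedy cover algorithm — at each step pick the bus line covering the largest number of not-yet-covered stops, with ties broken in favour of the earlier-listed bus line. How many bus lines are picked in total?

5

Greedy: pick Atlas (covers 4 new) → pick Delta (covers 3 new) → pick Flint (covers 3 new) → pick Bravo (covers 1 new) → pick Comet (covers 1 new). Total picks: 5.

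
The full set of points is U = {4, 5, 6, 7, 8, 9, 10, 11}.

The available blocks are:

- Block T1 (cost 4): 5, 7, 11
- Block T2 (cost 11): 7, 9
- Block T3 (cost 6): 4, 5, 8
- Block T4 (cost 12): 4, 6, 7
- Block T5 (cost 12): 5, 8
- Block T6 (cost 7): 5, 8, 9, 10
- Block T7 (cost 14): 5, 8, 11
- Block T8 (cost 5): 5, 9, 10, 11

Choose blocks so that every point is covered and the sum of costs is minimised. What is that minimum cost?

23

T1, T4, T6 together cover every point (T1 ∪ T4 ∪ T6 = {4, 5, 6, 7, 8, 9, 10, 11}); total cost 4 + 12 + 7 = 23.
The greedy pick T8, T3, T1, T4 costs 27; no covering selection beats 23.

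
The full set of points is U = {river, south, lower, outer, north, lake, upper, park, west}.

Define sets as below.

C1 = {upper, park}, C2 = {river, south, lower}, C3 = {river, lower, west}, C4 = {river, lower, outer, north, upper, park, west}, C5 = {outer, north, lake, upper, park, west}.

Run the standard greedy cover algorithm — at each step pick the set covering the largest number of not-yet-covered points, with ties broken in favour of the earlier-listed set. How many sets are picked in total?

3

Greedy: pick C4 (covers 7 new) → pick C2 (covers 1 new) → pick C5 (covers 1 new). Total picks: 3.
(The true minimum cover uses only 2 sets, so greedy is not optimal here.)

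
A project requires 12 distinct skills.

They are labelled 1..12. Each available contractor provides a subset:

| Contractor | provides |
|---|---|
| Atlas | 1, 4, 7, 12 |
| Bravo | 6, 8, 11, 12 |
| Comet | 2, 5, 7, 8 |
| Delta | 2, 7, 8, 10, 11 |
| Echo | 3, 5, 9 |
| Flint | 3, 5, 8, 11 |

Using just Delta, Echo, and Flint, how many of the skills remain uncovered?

Union of Delta, Echo, Flint = {2, 3, 5, 7, 8, 9, 10, 11}.
Not covered: 1, 4, 6, 12 — 4 skills.

4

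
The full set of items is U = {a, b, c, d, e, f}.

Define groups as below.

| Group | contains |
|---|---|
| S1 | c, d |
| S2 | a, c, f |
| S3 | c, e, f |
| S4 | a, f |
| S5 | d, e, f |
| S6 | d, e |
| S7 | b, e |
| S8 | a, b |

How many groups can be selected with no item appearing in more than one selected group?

S1, S4, S7 are pairwise disjoint (S1={c,d}; S4={a,f}; S7={b,e}).
Every remaining group overlaps one of these, and no 4 of the listed groups are pairwise disjoint, so 3 is the maximum.

3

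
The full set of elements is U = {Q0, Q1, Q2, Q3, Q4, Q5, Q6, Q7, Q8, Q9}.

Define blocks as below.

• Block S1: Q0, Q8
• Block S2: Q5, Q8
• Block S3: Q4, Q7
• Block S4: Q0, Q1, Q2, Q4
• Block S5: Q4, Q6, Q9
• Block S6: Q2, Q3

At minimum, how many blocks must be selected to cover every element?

S2 and S3 and S4 and S5 and S6 together: S2 ∪ S3 ∪ S4 ∪ S5 ∪ S6 = {Q0, Q1, Q2, Q3, Q4, Q5, Q6, Q7, Q8, Q9} — every element is covered.
No 4 of the 6 blocks cover everything (all 15 combinations miss at least one element), so 5 is optimal.

5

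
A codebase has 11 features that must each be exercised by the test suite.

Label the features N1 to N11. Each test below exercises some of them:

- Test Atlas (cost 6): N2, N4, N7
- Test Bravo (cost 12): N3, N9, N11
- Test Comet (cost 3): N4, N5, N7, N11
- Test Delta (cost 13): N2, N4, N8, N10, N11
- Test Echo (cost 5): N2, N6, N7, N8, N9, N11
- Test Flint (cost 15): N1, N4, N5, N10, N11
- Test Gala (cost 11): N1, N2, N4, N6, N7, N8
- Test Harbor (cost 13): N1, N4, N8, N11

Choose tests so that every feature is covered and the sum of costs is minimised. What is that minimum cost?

Bravo, Echo, Flint together cover every feature (Bravo ∪ Echo ∪ Flint = {N1, N2, N3, N4, N5, N6, N7, N8, N9, N10, N11}); total cost 12 + 5 + 15 = 32.
The greedy pick Comet, Echo, Flint, Bravo costs 35; no covering selection beats 32.

32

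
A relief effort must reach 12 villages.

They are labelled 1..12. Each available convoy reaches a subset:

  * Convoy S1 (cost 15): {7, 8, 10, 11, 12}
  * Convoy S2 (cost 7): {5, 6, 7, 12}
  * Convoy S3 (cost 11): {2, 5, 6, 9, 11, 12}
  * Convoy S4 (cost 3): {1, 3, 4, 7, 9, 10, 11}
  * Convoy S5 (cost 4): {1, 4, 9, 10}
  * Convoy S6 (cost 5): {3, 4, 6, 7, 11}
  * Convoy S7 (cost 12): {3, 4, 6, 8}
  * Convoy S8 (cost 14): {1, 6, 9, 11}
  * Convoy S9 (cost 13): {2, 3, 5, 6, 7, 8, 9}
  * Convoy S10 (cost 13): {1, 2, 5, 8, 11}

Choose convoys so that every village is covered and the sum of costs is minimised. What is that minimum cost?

S2, S4, S10 together cover every village (S2 ∪ S4 ∪ S10 = {1, 2, 3, 4, 5, 6, 7, 8, 9, 10, 11, 12}); total cost 7 + 3 + 13 = 23.
No covering selection has total cost below 23.

23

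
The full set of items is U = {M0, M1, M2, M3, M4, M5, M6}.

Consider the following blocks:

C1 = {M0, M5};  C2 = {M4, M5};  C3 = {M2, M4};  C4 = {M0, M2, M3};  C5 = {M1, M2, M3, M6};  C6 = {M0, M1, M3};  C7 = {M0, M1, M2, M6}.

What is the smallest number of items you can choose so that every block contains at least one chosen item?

3

H = {M0, M2, M4} meets every block (each contains at least one member of H), and |H| = 3.
No choice of 2 items meets every block, so 3 is the minimum.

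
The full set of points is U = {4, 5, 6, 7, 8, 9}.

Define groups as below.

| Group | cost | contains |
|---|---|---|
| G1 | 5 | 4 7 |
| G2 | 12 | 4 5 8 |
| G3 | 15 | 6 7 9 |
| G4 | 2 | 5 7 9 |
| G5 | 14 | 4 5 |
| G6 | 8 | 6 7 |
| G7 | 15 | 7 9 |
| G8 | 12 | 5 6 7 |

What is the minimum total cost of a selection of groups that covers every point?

22

G2, G4, G6 together cover every point (G2 ∪ G4 ∪ G6 = {4, 5, 6, 7, 8, 9}); total cost 12 + 2 + 8 = 22.
The greedy pick G4, G1, G6, G2 costs 27; no covering selection beats 22.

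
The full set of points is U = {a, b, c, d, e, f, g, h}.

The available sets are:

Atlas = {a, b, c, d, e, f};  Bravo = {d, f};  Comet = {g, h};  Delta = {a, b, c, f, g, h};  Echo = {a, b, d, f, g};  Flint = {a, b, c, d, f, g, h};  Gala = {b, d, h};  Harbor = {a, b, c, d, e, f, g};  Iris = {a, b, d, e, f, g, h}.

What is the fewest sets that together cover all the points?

2

Take {Comet, Harbor}. Their union is {a, b, c, d, e, f, g, h}, which is all 8 points.
No single set has all 8 points (the largest, Flint, has 7), so 2 is optimal.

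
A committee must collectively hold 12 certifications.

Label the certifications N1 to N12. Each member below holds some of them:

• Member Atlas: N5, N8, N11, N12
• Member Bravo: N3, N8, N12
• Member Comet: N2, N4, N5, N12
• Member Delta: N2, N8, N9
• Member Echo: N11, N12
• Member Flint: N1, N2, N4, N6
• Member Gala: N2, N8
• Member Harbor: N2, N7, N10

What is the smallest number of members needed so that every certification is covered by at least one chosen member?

Atlas and Bravo and Delta and Flint and Harbor together: Atlas ∪ Bravo ∪ Delta ∪ Flint ∪ Harbor = {N1, N2, N3, N4, N5, N6, N7, N8, N9, N10, N11, N12} — every certification is covered.
No 4 of the 8 members cover everything (all 70 combinations miss at least one certification), so 5 is optimal.

5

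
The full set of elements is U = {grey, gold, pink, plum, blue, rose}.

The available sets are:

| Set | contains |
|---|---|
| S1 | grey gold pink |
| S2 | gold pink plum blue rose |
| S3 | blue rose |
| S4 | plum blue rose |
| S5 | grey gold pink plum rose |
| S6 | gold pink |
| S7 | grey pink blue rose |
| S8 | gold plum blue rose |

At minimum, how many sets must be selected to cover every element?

2

S2 and S5 together: S2 ∪ S5 = {grey, gold, pink, plum, blue, rose} — every element is covered.
No single set has all 6 elements (the largest, S2, has 5), so 2 is optimal.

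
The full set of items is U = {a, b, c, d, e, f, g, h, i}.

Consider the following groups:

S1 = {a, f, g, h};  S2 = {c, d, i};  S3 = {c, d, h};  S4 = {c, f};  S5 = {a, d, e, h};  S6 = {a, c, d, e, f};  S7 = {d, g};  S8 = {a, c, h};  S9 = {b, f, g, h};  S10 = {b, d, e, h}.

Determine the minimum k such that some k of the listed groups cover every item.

3

S2 and S5 and S9 together: S2 ∪ S5 ∪ S9 = {a, b, c, d, e, f, g, h, i} — every item is covered.
Only S2 contains i, so S2 is forced; the remaining 6 items need at least 2 more groups (each remaining group adds at most 4) — so at least 3 groups are needed, and 3 is optimal.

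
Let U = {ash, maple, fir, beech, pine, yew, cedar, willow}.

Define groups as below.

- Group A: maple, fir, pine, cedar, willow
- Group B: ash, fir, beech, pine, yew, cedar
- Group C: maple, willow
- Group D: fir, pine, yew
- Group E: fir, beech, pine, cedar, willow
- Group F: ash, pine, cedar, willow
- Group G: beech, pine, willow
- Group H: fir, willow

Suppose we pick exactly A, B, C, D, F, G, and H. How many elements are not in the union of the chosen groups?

0

Union of A, B, C, D, F, G, H = {ash, maple, fir, beech, pine, yew, cedar, willow} — that's every element, so 0 are uncovered.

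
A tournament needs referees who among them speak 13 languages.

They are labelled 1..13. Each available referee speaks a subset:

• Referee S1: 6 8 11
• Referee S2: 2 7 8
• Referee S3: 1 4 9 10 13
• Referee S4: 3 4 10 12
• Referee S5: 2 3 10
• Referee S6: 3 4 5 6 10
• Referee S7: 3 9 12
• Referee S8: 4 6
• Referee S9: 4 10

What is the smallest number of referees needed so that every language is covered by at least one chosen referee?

S1 and S2 and S3 and S6 and S7 together: S1 ∪ S2 ∪ S3 ∪ S6 ∪ S7 = {1, 2, 3, 4, 5, 6, 7, 8, 9, 10, 11, 12, 13} — every language is covered.
No 4 of the 9 referees cover everything (all 126 combinations miss at least one language), so 5 is optimal.

5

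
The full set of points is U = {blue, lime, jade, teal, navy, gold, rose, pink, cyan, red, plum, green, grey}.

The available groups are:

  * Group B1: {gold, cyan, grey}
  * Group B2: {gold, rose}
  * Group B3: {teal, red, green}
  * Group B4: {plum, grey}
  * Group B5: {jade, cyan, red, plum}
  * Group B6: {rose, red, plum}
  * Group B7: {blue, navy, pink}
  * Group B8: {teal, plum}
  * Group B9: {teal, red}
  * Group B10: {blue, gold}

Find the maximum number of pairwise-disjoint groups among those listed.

B2, B3, B4, B7 are pairwise disjoint (B2={gold,rose}; B3={teal,red,green}; B4={plum,grey}; B7={blue,navy,pink}).
Every remaining group overlaps one of these, and no 5 of the listed groups are pairwise disjoint, so 4 is the maximum.

4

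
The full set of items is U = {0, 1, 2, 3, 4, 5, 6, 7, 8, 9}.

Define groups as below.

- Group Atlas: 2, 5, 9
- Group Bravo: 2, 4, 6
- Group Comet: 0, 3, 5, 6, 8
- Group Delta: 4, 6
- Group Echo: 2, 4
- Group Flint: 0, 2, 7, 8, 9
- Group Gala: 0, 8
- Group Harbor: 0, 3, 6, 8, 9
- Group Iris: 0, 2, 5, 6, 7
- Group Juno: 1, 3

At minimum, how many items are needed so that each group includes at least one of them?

The 4 items {0, 1, 4, 5} hit every group.
The groups Atlas, Delta, Gala, Juno are pairwise disjoint, so any hitting set needs a separate item for each — at least 4. Hence 4 is optimal.

4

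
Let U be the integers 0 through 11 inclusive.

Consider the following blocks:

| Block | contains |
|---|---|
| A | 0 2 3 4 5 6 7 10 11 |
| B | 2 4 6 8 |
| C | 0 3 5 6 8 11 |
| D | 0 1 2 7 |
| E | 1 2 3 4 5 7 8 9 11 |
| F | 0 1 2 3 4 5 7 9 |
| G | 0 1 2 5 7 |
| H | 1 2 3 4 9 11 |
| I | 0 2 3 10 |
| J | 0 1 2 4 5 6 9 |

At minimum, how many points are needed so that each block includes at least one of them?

2

Take T = {2, 11}. Each listed block contains at least one of these, so T is a hitting set of size 2.
No single point lies in every block, so at least 2 are needed and 2 is optimal.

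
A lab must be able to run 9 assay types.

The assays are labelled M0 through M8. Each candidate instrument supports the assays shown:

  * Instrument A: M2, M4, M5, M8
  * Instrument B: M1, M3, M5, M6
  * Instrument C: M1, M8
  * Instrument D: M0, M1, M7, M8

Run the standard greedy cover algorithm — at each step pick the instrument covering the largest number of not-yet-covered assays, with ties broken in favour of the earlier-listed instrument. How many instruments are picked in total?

3

Greedy: pick A (covers 4 new) → pick B (covers 3 new) → pick D (covers 2 new). Total picks: 3.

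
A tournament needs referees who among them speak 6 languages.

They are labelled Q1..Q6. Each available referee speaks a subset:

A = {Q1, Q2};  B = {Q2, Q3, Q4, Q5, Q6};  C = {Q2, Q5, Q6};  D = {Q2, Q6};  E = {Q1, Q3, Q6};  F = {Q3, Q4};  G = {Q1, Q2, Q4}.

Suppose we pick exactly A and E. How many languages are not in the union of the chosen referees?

2

Union of A, E = {Q1, Q2, Q3, Q6}.
Not covered: Q4, Q5 — 2 languages.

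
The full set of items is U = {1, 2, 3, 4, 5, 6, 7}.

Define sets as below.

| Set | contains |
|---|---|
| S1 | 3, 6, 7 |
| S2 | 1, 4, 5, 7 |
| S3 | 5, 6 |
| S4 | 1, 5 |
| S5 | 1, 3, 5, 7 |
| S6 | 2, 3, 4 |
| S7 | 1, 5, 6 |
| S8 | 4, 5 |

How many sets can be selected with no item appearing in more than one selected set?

S4, S6 are pairwise disjoint (S4={1,5}; S6={2,3,4}).
Every remaining set overlaps one of these, and no 3 of the listed sets are pairwise disjoint, so 2 is the maximum.

2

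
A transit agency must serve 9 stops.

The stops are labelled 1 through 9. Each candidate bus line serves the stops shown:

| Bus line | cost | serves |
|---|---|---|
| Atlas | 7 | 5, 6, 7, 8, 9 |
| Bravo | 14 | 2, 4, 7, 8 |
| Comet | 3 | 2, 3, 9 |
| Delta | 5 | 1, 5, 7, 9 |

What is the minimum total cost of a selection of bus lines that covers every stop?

Atlas, Bravo, Comet, Delta together cover every stop (Atlas ∪ Bravo ∪ Comet ∪ Delta = {1, 2, 3, 4, 5, 6, 7, 8, 9}); total cost 7 + 14 + 3 + 5 = 29.
No covering selection has total cost below 29.

29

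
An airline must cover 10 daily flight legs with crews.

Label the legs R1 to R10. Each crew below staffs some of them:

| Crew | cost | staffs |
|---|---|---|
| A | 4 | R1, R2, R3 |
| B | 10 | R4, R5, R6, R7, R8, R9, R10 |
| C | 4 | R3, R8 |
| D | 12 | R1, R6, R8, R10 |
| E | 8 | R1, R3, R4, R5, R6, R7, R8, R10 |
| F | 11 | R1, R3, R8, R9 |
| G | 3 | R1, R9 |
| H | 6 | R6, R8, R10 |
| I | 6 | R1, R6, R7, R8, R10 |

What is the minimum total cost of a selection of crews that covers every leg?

A, B together cover every leg (A ∪ B = {R1, R2, R3, R4, R5, R6, R7, R8, R9, R10}); total cost 4 + 10 = 14.
The greedy pick E, G, A costs 15; no covering selection beats 14.

14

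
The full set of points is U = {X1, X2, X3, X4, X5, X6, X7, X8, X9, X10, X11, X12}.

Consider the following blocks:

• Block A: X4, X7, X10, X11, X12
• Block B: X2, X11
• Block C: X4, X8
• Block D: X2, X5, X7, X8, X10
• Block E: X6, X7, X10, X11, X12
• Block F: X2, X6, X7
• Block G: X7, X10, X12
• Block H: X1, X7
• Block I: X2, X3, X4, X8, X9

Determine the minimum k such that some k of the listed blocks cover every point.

4

Take {D, E, H, I}. Their union is {X1, X2, X3, X4, X5, X6, X7, X8, X9, X10, X11, X12}, which is all 12 points.
Only D contains X5, so D is forced; the remaining 7 points need at least 3 more blocks (each remaining block adds at most 3) — so at least 4 blocks are needed, and 4 is optimal.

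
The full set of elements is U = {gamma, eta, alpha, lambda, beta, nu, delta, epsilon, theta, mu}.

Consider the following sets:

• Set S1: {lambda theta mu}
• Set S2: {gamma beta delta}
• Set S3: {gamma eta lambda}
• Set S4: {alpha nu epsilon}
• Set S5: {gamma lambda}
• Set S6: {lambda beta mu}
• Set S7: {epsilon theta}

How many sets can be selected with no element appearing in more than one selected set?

3

S1, S2, S4 are pairwise disjoint (S1={lambda,theta,mu}; S2={gamma,beta,delta}; S4={alpha,nu,epsilon}).
Every remaining set overlaps one of these, and no 4 of the listed sets are pairwise disjoint, so 3 is the maximum.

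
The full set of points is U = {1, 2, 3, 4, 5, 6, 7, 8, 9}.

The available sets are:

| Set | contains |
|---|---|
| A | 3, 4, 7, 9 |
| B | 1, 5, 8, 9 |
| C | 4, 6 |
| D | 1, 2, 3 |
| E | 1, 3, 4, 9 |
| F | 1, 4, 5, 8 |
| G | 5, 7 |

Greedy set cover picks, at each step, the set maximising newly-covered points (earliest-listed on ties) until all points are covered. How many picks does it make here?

Greedy: pick A (covers 4 new) → pick B (covers 3 new) → pick C (covers 1 new) → pick D (covers 1 new). Total picks: 4.

4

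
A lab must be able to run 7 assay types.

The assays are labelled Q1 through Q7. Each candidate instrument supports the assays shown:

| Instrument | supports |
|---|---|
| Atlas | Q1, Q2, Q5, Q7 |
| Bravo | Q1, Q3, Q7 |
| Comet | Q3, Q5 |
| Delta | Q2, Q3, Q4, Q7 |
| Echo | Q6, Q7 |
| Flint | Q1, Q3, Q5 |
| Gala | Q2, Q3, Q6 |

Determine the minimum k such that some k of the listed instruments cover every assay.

3

Take {Atlas, Delta, Gala}. Their union is {Q1, Q2, Q3, Q4, Q5, Q6, Q7}, which is all 7 assays.
Only Delta contains Q4, so Delta is forced; the remaining 3 assays need at least 2 more instruments (each remaining instrument adds at most 2) — so at least 3 instruments are needed, and 3 is optimal.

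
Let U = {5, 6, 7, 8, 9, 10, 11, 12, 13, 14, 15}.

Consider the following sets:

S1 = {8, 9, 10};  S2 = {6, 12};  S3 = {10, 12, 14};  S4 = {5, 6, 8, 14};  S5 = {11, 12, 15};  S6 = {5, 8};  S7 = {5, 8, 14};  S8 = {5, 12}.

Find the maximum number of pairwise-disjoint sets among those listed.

2

S5, S6 are pairwise disjoint (S5={11,12,15}; S6={5,8}).
Every remaining set overlaps one of these, and no 3 of the listed sets are pairwise disjoint, so 2 is the maximum.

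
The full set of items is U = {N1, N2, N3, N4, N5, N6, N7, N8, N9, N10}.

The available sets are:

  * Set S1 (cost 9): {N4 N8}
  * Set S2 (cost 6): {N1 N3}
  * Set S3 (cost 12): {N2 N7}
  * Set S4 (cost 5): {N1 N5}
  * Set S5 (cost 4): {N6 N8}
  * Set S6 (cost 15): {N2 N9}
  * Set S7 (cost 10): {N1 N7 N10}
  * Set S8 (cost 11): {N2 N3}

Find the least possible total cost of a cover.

S1, S2, S4, S5, S6, S7 together cover every item (S1 ∪ S2 ∪ S4 ∪ S5 ∪ S6 ∪ S7 = {N1, N2, N3, N4, N5, N6, N7, N8, N9, N10}); total cost 9 + 6 + 5 + 4 + 15 + 10 = 49.
The greedy pick S5, S4, S7, S8, S1, S6 costs 54; no covering selection beats 49.

49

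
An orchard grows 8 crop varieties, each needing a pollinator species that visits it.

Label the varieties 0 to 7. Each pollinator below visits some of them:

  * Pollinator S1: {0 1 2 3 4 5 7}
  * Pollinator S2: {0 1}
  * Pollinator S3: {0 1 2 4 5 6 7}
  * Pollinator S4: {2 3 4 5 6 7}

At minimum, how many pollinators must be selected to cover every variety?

2

Take {S2, S4}. Their union is {0, 1, 2, 3, 4, 5, 6, 7}, which is all 8 varieties.
No single pollinator has all 8 varieties (the largest, S1, has 7), so 2 is optimal.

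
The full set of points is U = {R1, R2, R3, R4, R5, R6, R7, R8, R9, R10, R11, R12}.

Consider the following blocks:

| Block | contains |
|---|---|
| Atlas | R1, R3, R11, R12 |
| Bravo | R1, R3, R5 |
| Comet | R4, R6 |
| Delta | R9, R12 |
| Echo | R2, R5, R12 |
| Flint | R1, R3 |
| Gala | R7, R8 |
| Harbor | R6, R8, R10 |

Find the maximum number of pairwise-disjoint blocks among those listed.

4

Bravo, Comet, Delta, Gala are pairwise disjoint (Bravo={R1,R3,R5}; Comet={R4,R6}; Delta={R9,R12}; Gala={R7,R8}).
Every remaining block overlaps one of these, and no 5 of the listed blocks are pairwise disjoint, so 4 is the maximum.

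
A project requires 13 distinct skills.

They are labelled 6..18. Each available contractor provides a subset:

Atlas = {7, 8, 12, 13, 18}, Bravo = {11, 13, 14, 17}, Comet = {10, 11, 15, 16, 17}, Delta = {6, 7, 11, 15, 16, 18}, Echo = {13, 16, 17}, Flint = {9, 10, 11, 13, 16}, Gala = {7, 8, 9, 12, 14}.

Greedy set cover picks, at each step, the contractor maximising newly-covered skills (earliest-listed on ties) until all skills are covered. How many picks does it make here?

4

Greedy: pick Delta (covers 6 new) → pick Gala (covers 4 new) → pick Bravo (covers 2 new) → pick Comet (covers 1 new). Total picks: 4.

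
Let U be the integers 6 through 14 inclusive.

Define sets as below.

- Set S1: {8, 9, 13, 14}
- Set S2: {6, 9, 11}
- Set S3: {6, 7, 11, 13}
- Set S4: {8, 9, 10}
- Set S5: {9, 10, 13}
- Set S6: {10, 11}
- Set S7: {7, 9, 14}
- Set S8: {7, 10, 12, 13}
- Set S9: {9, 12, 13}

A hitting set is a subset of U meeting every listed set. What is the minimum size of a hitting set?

3

Take H = {7, 9, 10}. Each listed set contains at least one of these, so H is a hitting set of size 3.
No choice of 2 elements meets every set, so 3 is the minimum.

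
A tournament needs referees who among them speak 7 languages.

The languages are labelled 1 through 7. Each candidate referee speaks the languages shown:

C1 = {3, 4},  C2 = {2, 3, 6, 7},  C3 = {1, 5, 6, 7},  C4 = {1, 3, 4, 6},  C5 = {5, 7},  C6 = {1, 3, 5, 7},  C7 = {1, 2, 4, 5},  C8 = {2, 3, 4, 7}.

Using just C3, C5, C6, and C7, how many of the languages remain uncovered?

0

Union of C3, C5, C6, C7 = {1, 2, 3, 4, 5, 6, 7} — that's every language, so 0 are uncovered.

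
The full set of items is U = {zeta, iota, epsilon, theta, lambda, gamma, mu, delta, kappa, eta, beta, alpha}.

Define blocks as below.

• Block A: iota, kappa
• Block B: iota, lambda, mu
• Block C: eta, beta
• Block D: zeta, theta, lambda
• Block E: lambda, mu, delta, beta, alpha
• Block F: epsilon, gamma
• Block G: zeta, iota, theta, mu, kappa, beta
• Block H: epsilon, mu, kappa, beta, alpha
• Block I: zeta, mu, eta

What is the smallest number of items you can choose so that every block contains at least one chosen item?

Take T = {lambda, gamma, kappa, eta}. Each listed block contains at least one of these, so T is a hitting set of size 4.
The blocks A, C, D, F are pairwise disjoint, so any hitting set needs a separate item for each — at least 4. Hence 4 is optimal.

4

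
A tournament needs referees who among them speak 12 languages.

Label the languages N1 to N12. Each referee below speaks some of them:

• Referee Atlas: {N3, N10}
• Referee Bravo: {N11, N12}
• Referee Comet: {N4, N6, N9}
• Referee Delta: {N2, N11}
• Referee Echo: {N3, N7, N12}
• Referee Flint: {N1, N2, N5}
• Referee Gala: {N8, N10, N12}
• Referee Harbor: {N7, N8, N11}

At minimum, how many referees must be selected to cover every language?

5

Take {Atlas, Comet, Flint, Gala, Harbor}. Their union is {N1, N2, N3, N4, N5, N6, N7, N8, N9, N10, N11, N12}, which is all 12 languages.
No 4 of the 8 referees cover everything (all 70 combinations miss at least one language), so 5 is optimal.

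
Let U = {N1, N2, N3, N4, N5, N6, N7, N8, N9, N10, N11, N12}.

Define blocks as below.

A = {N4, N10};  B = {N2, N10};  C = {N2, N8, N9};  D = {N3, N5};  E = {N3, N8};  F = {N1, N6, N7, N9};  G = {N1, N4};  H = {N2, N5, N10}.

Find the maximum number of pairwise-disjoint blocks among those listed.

3

A, C, D are pairwise disjoint (A={N4,N10}; C={N2,N8,N9}; D={N3,N5}).
Every remaining block overlaps one of these, and no 4 of the listed blocks are pairwise disjoint, so 3 is the maximum.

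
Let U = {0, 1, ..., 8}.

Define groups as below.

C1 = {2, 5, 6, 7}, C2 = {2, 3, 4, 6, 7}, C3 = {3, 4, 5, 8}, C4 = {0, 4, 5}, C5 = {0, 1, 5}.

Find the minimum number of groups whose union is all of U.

3

C2, C3, and C5 cover everything between them: the union {0, 1, 2, 3, 4, 5, 6, 7, 8} is all of U.
Only C5 contains 1, so C5 is forced; the remaining 6 points need at least 2 more groups (each remaining group adds at most 5) — so at least 3 groups are needed, and 3 is optimal.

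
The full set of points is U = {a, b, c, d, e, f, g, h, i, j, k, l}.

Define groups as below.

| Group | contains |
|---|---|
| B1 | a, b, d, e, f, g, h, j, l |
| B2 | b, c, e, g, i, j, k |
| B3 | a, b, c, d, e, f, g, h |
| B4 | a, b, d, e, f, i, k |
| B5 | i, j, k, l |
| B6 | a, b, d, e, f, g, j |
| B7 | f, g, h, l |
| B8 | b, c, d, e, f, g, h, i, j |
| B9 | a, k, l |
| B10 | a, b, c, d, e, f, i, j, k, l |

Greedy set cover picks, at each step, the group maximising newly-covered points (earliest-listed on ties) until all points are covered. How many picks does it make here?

2

Greedy: pick B10 (covers 10 new) → pick B1 (covers 2 new). Total picks: 2.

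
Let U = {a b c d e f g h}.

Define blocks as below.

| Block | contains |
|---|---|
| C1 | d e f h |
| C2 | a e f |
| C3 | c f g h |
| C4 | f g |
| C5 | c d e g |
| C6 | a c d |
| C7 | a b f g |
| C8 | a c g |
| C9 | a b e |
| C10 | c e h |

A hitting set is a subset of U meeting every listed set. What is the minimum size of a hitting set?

The 3 items {c, e, g} hit every block.
No choice of 2 items meets every block, so 3 is the minimum.

3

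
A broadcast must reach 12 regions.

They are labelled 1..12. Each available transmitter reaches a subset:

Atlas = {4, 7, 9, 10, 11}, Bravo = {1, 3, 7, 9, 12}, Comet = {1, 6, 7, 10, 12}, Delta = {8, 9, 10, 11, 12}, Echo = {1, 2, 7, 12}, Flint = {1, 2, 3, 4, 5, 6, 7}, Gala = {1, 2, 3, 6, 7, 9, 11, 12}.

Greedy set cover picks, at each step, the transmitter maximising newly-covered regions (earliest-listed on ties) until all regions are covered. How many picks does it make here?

Greedy: pick Gala (covers 8 new) → pick Atlas (covers 2 new) → pick Delta (covers 1 new) → pick Flint (covers 1 new). Total picks: 4.
(The true minimum cover uses only 2 transmitters, so greedy is not optimal here.)

4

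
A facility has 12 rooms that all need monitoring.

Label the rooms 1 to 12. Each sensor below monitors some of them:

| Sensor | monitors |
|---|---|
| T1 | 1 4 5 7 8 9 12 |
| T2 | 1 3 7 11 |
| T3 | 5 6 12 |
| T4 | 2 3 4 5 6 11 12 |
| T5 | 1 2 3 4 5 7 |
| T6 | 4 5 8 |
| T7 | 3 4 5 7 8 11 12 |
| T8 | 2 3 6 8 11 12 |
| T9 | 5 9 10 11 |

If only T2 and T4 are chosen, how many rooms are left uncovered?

Union of T2, T4 = {1, 2, 3, 4, 5, 6, 7, 11, 12}.
Not covered: 8, 9, 10 — 3 rooms.

3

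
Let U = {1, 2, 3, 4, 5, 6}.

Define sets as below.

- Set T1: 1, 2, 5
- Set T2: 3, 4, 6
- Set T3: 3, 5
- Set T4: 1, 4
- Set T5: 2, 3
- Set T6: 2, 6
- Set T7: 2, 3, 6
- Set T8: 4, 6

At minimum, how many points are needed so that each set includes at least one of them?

3

H = {2, 4, 5} meets every set (each contains at least one member of H), and |H| = 3.
The sets T3, T4, T6 are pairwise disjoint, so any hitting set needs a separate point for each — at least 3. Hence 3 is optimal.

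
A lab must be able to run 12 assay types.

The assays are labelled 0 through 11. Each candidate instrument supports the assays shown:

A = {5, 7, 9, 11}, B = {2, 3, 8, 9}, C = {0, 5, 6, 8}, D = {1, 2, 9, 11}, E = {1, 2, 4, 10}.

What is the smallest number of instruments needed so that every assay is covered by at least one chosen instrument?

Take {A, B, C, E}. Their union is {0, 1, 2, 3, 4, 5, 6, 7, 8, 9, 10, 11}, which is all 12 assays.
Only B contains 3, so B is forced; the remaining 8 assays need at least 3 more instruments (each remaining instrument adds at most 3) — so at least 4 instruments are needed, and 4 is optimal.

4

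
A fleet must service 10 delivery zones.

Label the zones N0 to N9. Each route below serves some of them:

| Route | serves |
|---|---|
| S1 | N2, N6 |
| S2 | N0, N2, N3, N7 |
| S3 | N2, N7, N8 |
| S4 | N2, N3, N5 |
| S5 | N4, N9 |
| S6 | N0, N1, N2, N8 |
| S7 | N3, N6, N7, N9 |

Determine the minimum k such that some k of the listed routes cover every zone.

4

Take {S4, S5, S6, S7}. Their union is {N0, N1, N2, N3, N4, N5, N6, N7, N8, N9}, which is all 10 zones.
Only S4 contains N5, so S4 is forced; the remaining 7 zones need at least 3 more routes (each remaining route adds at most 3) — so at least 4 routes are needed, and 4 is optimal.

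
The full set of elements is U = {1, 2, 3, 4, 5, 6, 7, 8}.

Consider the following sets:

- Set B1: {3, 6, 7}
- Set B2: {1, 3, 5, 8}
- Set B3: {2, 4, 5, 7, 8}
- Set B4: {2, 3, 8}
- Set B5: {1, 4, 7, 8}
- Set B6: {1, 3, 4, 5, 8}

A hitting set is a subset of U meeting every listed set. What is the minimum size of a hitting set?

H = {3, 4} meets every set (each contains at least one member of H), and |H| = 2.
No single element lies in every set, so at least 2 are needed and 2 is optimal.

2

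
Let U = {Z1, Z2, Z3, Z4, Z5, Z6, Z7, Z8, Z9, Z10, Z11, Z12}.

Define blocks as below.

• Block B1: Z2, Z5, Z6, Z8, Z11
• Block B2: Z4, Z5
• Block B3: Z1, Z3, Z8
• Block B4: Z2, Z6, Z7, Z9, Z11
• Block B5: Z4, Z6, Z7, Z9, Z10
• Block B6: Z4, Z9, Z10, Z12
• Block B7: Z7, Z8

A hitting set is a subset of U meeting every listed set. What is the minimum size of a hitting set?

3

Take H = {Z4, Z8, Z11}. Each listed block contains at least one of these, so H is a hitting set of size 3.
The blocks B2, B3, B4 are pairwise disjoint, so any hitting set needs a separate point for each — at least 3. Hence 3 is optimal.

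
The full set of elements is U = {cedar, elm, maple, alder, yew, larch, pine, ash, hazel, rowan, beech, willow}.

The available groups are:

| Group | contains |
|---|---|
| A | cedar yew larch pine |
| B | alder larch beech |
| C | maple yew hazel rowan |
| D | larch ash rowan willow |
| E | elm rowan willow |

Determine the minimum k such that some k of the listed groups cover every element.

5

A and B and C and D and E together: A ∪ B ∪ C ∪ D ∪ E = {cedar, elm, maple, alder, yew, larch, pine, ash, hazel, rowan, beech, willow} — every element is covered.
No 4 of the 5 groups cover everything (all 5 combinations miss at least one element), so 5 is optimal.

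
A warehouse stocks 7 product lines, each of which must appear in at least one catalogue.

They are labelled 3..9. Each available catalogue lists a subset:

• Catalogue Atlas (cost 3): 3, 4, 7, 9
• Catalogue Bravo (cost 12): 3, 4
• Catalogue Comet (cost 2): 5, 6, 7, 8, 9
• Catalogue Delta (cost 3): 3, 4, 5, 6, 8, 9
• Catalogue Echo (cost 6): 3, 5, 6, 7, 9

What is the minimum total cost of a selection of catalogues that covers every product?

5

Atlas, Comet together cover every product (Atlas ∪ Comet = {3, 4, 5, 6, 7, 8, 9}); total cost 3 + 2 = 5.
No covering selection has total cost below 5.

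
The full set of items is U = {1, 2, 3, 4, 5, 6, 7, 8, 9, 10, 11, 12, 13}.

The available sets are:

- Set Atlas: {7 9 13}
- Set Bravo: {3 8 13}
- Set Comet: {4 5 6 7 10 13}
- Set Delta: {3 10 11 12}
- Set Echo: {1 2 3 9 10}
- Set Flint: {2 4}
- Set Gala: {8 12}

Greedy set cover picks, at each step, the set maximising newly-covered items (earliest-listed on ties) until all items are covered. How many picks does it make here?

4

Greedy: pick Comet (covers 6 new) → pick Echo (covers 4 new) → pick Delta (covers 2 new) → pick Bravo (covers 1 new). Total picks: 4.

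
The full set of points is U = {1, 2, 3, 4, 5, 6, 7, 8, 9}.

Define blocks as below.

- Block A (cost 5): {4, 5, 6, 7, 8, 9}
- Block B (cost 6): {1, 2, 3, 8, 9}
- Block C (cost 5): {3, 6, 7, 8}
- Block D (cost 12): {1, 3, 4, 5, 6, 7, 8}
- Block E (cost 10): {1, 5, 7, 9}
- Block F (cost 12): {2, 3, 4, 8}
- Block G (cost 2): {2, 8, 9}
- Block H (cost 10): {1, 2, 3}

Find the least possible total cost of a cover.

A, B together cover every point (A ∪ B = {1, 2, 3, 4, 5, 6, 7, 8, 9}); total cost 5 + 6 = 11.
The greedy pick G, A, B costs 13; no covering selection beats 11.

11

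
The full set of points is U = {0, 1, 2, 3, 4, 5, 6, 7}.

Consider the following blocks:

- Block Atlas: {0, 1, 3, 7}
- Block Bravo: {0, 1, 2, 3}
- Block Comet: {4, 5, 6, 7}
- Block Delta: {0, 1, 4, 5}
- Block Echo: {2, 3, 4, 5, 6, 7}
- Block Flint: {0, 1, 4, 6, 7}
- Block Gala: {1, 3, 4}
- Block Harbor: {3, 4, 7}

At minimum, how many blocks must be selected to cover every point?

2

Echo and Flint cover everything between them: the union {0, 1, 2, 3, 4, 5, 6, 7} is all of U.
No single block has all 8 points (the largest, Echo, has 6), so 2 is optimal.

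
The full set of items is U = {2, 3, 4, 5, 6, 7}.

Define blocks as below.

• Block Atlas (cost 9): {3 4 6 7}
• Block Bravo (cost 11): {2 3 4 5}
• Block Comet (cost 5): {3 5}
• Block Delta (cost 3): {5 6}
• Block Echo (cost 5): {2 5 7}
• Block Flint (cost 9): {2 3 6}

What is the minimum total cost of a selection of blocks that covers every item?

Atlas, Echo together cover every item (Atlas ∪ Echo = {2, 3, 4, 5, 6, 7}); total cost 9 + 5 = 14.
The greedy pick Delta, Echo, Atlas costs 17; no covering selection beats 14.

14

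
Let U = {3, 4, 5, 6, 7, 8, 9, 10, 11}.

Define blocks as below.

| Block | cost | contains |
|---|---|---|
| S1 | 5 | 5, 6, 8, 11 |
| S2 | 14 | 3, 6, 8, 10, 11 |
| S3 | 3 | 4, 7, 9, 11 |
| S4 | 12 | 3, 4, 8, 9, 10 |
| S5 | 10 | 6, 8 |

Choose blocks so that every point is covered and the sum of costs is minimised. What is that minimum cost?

S1, S3, S4 together cover every point (S1 ∪ S3 ∪ S4 = {3, 4, 5, 6, 7, 8, 9, 10, 11}); total cost 5 + 3 + 12 = 20.
No covering selection has total cost below 20.

20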